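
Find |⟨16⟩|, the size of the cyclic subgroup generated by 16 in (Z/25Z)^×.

5

ord(16) | φ(25) = φ(5^2) = 5·(5−1) = 20 = 2^2 · 5.
Divisors of 20: 1, 2, 4, 5, 10, 20.
Test each divisor d:
16^1 ≡ 16 (mod 25)
16^2 ≡ 6 (mod 25)
16^4 ≡ 11 (mod 25)
16^5 ≡ 1 (mod 25) ✓
Hence ord(16) = 5.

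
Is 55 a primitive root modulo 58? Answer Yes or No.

φ(58) = φ(2)·φ(29) = 1·28 = 28 = 2^2 · 7.
It suffices to check that the order of 55 is not a proper divisor of 28: compute 55^(28/q) for q ∈ {2, 7}.
55^14 ≡ 57 (mod 58)  [q = 2: ≢ 1 ✓]
55^4 ≡ 23 (mod 58)  [q = 7: ≢ 1 ✓]
All checks pass, so 55 has order 28 and is a primitive root modulo 58.

Yes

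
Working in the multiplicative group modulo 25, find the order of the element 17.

20

ord(17) | φ(25) = φ(5^2) = 5·(5−1) = 20 = 2^2 · 5.
Divisors of 20: 1, 2, 4, 5, 10, 20.
Check 17^d mod 25 for each divisor in increasing order:
17^1 ≡ 17 (mod 25)
17^2 ≡ 14 (mod 25)
17^4 ≡ 21 (mod 25)
17^5 ≡ 7 (mod 25)
17^10 ≡ 24 (mod 25)
17^20 ≡ 1 (mod 25) ✓
The smallest such exponent is 20, so the order of 17 is 20.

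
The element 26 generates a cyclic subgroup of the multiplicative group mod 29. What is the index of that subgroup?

1

Since 26 ∈ (Z/29Z)^×, its order divides φ(29) = 29 − 1 = 28 = 2^2 · 7.
Divisors of 28: 1, 2, 4, 7, 14, 28.
Check 26^d mod 29 for each divisor in increasing order:
26^1 ≡ 26
26^2 ≡ 9
26^4 ≡ 23
26^7 ≡ 17
26^14 ≡ 28
26^28 ≡ 1
The order of 26 is 28, so the subgroup it generates has 28 elements.
Index = |(Z/29Z)^×| / |⟨26⟩| = 28 / 28 = 1.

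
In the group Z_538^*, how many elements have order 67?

66

φ(538) = φ(2)·φ(269) = 1·268 = 268 = 2^2 · 67.
(Z/538Z)^× is cyclic (|G| = 268); a cyclic group of order m has exactly φ(d) elements of each order d | m, and none otherwise.
67 | 268, and φ(67) = 67 − 1 = 66.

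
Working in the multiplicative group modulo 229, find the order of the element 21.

76

The order of 21 must divide φ(229) = 229 − 1 = 228 = 2^2 · 3 · 19.
Divisors of 228: 1, 2, 3, 4, 6, 12, 19, 38, 57, 76, 114, 228.
Compute 21^d (mod 229) for the divisors d until we hit 1:
21^1 ≡ 21
21^2 ≡ 212
21^3 ≡ 101
21^4 ≡ 60
21^6 ≡ 125
21^12 ≡ 53
21^19 ≡ 122
21^38 ≡ 228
21^57 ≡ 107
21^76 ≡ 1
The smallest such exponent is 76, so the order of 21 is 76.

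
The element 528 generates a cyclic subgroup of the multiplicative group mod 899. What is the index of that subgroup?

60

Since 528 ∈ (Z/899Z)^×, its order divides φ(899) = φ(29·31) = (29−1)·(31−1) = 28·30 = 840 = 2^3 · 3 · 5 · 7.
Divisors of 840: 1, 2, 3, 4, 5, 6, 7, 8, 10, 12, 14, 15, 20, 21, 24, 28, 30, 35, 40, 42, 56, 60, 70, 84, 105, 120, 140, 168, 210, 280, 420, 840.
Evaluate successive powers at the divisors of 840:
528^1 ≡ 528
528^2 ≡ 94
528^3 ≡ 187
528^4 ≡ 745
528^5 ≡ 497
528^6 ≡ 807
528^7 ≡ 869
528^8 ≡ 342
528^10 ≡ 683
528^12 ≡ 373
528^14 ≡ 1
The order of 528 is 14, so the subgroup it generates has 14 elements.
The index is φ(899) / ord(528) = 840 / 14 = 60.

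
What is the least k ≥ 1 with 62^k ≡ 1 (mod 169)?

78

Since 62 ∈ (Z/169Z)^×, its order divides φ(169) = φ(13^2) = 13·(13−1) = 156 = 2^2 · 3 · 13.
Divisors of 156: 1, 2, 3, 4, 6, 12, 13, 26, 39, 52, 78, 156.
Evaluate successive powers at the divisors of 156:
62^1 ≡ 62 (mod 169)
62^2 ≡ 126 (mod 169)
62^3 ≡ 38 (mod 169)
62^4 ≡ 159 (mod 169)
62^6 ≡ 92 (mod 169)
62^12 ≡ 14 (mod 169)
62^13 ≡ 23 (mod 169)
62^26 ≡ 22 (mod 169)
62^39 ≡ 168 (mod 169)
62^52 ≡ 146 (mod 169)
62^78 ≡ 1 (mod 169) ✓
Therefore the multiplicative order of 62 modulo 169 is 78.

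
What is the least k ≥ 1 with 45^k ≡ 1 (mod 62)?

15

By Lagrange's theorem, ord_62(45) divides φ(62) = φ(2)·φ(31) = 1·30 = 30 = 2 · 3 · 5.
Divisors of 30: 1, 2, 3, 5, 6, 10, 15, 30.
Evaluate successive powers at the divisors of 30:
45^1 ≡ 45 (mod 62)
45^2 ≡ 41 (mod 62)
45^3 ≡ 47 (mod 62)
45^5 ≡ 5 (mod 62)
45^6 ≡ 39 (mod 62)
45^10 ≡ 25 (mod 62)
45^15 ≡ 1 (mod 62) ✓
The smallest such exponent is 15, so the order of 45 is 15.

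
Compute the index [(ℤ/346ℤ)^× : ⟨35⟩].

2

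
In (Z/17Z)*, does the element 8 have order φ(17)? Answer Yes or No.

φ(17) = 17 − 1 = 16 = 2^4.
It suffices to check that the order of 8 is not a proper divisor of 16: compute 8^(16/q) for q ∈ {2}.
8^8 ≡ 1 (mod 17)  [q = 2: ≡ 1 ✗]
Since 8^8 ≡ 1, the order of 8 divides 8 < 16, so 8 is not a primitive root.

No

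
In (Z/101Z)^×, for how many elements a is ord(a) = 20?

8

φ(101) = 101 − 1 = 100 = 2^2 · 5^2.
Since (Z/101Z)^× is cyclic of order 100, the number of elements of order d is φ(d) when d | 100 and 0 otherwise.
20 = 2^2 · 5 divides 100, and φ(20) = 8.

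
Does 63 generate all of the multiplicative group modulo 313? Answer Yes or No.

φ(313) = 313 − 1 = 312 = 2^3 · 3 · 13.
Test 63^(312/q) mod 313 for each prime factor q of 312:
63^156 ≡ 312 (mod 313)  [q = 2: ≢ 1 ✓]
63^104 ≡ 214 (mod 313)  [q = 3: ≢ 1 ✓]
63^24 ≡ 103 (mod 313)  [q = 13: ≢ 1 ✓]
All checks pass, so 63 has order 312 and is a primitive root modulo 313.

Yes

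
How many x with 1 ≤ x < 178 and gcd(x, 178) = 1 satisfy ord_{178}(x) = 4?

2

φ(178) = φ(2)·φ(89) = 1·88 = 88 = 2^3 · 11.
(Z/178Z)^× is cyclic (|G| = 88); a cyclic group of order m has exactly φ(d) elements of each order d | m, and none otherwise.
4 = 2^2 divides 88, and φ(4) = 2.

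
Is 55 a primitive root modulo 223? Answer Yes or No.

No

φ(223) = 223 − 1 = 222 = 2 · 3 · 37.
It suffices to check that the order of 55 is not a proper divisor of 222: compute 55^(222/q) for q ∈ {2, 3, 37}.
55^111 ≡ 1 (mod 223)  [q = 2: ≡ 1 ✗]
55^74 ≡ 183 (mod 223)  [q = 3: ≢ 1 ✓]
55^6 ≡ 66 (mod 223)  [q = 37: ≢ 1 ✓]
55^111 ≡ 1 shows ord(55) | 111, strictly less than φ(223); not a primitive root.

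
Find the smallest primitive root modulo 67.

2

φ(67) = 67 − 1 = 66 = 2 · 3 · 11.
g is a primitive root iff g^(66/q) ≢ 1 (mod 67) for each prime q ∈ {2, 3, 11}.
g = 2: 2^33 ≡ 66; 2^22 ≡ 37; 2^6 ≡ 64 — none is 1, so 2 is a primitive root.
The smallest primitive root modulo 67 is 2.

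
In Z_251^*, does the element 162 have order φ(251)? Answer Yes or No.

φ(251) = 251 − 1 = 250 = 2 · 5^3.
It suffices to check that the order of 162 is not a proper divisor of 250: compute 162^(250/q) for q ∈ {2, 5}.
162^125 ≡ 250 (mod 251)  [q = 2: ≢ 1 ✓]
162^50 ≡ 149 (mod 251)  [q = 5: ≢ 1 ✓]
All checks pass, so 162 has order 250 and is a primitive root modulo 251.

Yes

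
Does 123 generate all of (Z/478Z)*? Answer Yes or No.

Yes

φ(478) = φ(2)·φ(239) = 1·238 = 238 = 2 · 7 · 17.
123 is a primitive root mod 478 iff 123^(φ(478)/q) ≢ 1 for every prime q | φ(478), i.e. q ∈ {2, 7, 17}.
123^119 ≡ 477 (mod 478)  [q = 2: ≢ 1 ✓]
123^34 ≡ 339 (mod 478)  [q = 7: ≢ 1 ✓]
123^14 ≡ 275 (mod 478)  [q = 17: ≢ 1 ✓]
None equal 1, so ord_478(123) = 238: 123 is a primitive root.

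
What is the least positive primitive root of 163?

2

φ(163) = 163 − 1 = 162 = 2 · 3^4.
g is a primitive root iff g^(162/q) ≢ 1 (mod 163) for each prime q ∈ {2, 3}.
g = 2: 2^81 ≡ 162; 2^54 ≡ 104 — none is 1, so 2 is a primitive root.
Hence the least primitive root of 163 is 2.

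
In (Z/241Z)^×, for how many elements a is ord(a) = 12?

4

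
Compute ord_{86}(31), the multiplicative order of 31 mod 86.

21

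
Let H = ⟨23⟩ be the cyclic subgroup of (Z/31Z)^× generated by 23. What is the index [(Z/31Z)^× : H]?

3

Since 23 ∈ (Z/31Z)^×, its order divides φ(31) = 31 − 1 = 30 = 2 · 3 · 5.
Divisors of 30: 1, 2, 3, 5, 6, 10, 15, 30.
Check 23^d mod 31 for each divisor in increasing order:
23^1 ≡ 23 (mod 31)
23^2 ≡ 2 (mod 31)
23^3 ≡ 15 (mod 31)
23^5 ≡ 30 (mod 31)
23^6 ≡ 8 (mod 31)
23^10 ≡ 1 (mod 31) ✓
The order of 23 is 10, so the subgroup it generates has 10 elements.
Index = |(Z/31Z)^×| / |⟨23⟩| = 30 / 10 = 3.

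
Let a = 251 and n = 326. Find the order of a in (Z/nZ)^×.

81

ord(251) | φ(326) = φ(2)·φ(163) = 1·162 = 162 = 2 · 3^4.
Divisors of 162: 1, 2, 3, 6, 9, 18, 27, 54, 81, 162.
Compute 251^d (mod 326) for the divisors d until we hit 1:
251^1 ≡ 251 (mod 326)
251^2 ≡ 83 (mod 326)
251^3 ≡ 295 (mod 326)
251^6 ≡ 309 (mod 326)
251^9 ≡ 201 (mod 326)
251^18 ≡ 303 (mod 326)
251^27 ≡ 267 (mod 326)
251^54 ≡ 221 (mod 326)
251^81 ≡ 1 (mod 326) ✓
The smallest such exponent is 81, so the order of 251 is 81.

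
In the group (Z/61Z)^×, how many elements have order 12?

4

φ(61) = 61 − 1 = 60 = 2^2 · 3 · 5.
In a cyclic group of order 60, there are φ(d) elements of order d for each divisor d of 60, and zero for non-divisors.
12 = 2^2 · 3 divides 60, and φ(12) = 4.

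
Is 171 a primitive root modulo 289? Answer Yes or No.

No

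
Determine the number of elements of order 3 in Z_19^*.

φ(19) = 19 − 1 = 18 = 2 · 3^2.
(Z/19Z)^× is cyclic (|G| = 18); a cyclic group of order m has exactly φ(d) elements of each order d | m, and none otherwise.
3 | 18, and φ(3) = 3 − 1 = 2.

2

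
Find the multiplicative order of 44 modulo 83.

41

Since 44 ∈ (Z/83Z)^×, its order divides φ(83) = 83 − 1 = 82 = 2 · 41.
Divisors of 82: 1, 2, 41, 82.
Check 44^d mod 83 for each divisor in increasing order:
44^1 ≡ 44 (mod 83)
44^2 ≡ 27 (mod 83)
44^41 ≡ 1 (mod 83) ✓
Therefore the multiplicative order of 44 modulo 83 is 41.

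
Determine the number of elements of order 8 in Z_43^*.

0

φ(43) = 43 − 1 = 42 = 2 · 3 · 7.
Since (Z/43Z)^× is cyclic of order 42, the number of elements of order d is φ(d) when d | 42 and 0 otherwise.
Since 8 ∤ 42, the count is 0.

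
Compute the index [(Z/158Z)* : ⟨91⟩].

3

Since 91 ∈ (Z/158Z)^×, its order divides φ(158) = φ(2)·φ(79) = 1·78 = 78 = 2 · 3 · 13.
Divisors of 78: 1, 2, 3, 6, 13, 26, 39, 78.
Check 91^d mod 158 for each divisor in increasing order:
91^1 ≡ 91 (mod 158)
91^2 ≡ 65 (mod 158)
91^3 ≡ 69 (mod 158)
91^6 ≡ 21 (mod 158)
91^13 ≡ 157 (mod 158)
91^26 ≡ 1 (mod 158) ✓
Thus |⟨91⟩| = ord(91) = 26.
[(Z/158Z)^× : ⟨91⟩] = 78/26 = 3.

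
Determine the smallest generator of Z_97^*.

5

φ(97) = 97 − 1 = 96 = 2^5 · 3.
Test candidates g = 2, 3, … against the prime factors q ∈ {2, 3} of φ(97): g is a generator iff g^(96/q) ≢ 1 for every such q.
g = 2: 2^48 ≡ 1 — hits 1, so not a primitive root.
g = 3: 3^48 ≡ 1 — hits 1, so not a primitive root.
g = 4: 4^48 ≡ 1 — hits 1, so not a primitive root.
g = 5: 5^48 ≡ 96; 5^32 ≡ 35 — none is 1, so 5 is a primitive root.
So 5 is the smallest generator of (Z/97Z)^×.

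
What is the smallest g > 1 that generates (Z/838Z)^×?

φ(838) = φ(2)·φ(419) = 1·418 = 418 = 2 · 11 · 19.
Test candidates g = 2, 3, … against the prime factors q ∈ {2, 11, 19} of φ(838): g is a generator iff g^(418/q) ≢ 1 for every such q.
g = 2: gcd(2, 838) = 2 > 1, not a unit — skip.
g = 3: 3^209 ≡ 1 — hits 1, so not a primitive root.
g = 4: gcd(4, 838) = 2 > 1, not a unit — skip.
g = 5: 5^209 ≡ 1 — hits 1, so not a primitive root.
g = 6: gcd(6, 838) = 2 > 1, not a unit — skip.
g = 7: 7^209 ≡ 1 — hits 1, so not a primitive root.
g = 8: gcd(8, 838) = 2 > 1, not a unit — skip.
g = 9: 9^209 ≡ 1 — hits 1, so not a primitive root.
g = 10: gcd(10, 838) = 2 > 1, not a unit — skip.
g = 11: 11^209 ≡ 837; 11^38 ≡ 753; 11^22 ≡ 7 — none is 1, so 11 is a primitive root.
The smallest primitive root modulo 838 is 11.

11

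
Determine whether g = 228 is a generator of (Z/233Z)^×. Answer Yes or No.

Yes

φ(233) = 233 − 1 = 232 = 2^3 · 29.
It suffices to check that the order of 228 is not a proper divisor of 232: compute 228^(232/q) for q ∈ {2, 29}.
228^116 ≡ 232 (mod 233)  [q = 2: ≢ 1 ✓]
228^8 ≡ 117 (mod 233)  [q = 29: ≢ 1 ✓]
All checks pass, so 228 has order 232 and is a primitive root modulo 233.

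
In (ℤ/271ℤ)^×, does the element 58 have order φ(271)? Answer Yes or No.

Yes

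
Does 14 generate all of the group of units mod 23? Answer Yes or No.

Yes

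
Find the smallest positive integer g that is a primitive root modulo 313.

10

φ(313) = 313 − 1 = 312 = 2^3 · 3 · 13.
Test candidates g = 2, 3, … against the prime factors q ∈ {2, 3, 13} of φ(313): g is a generator iff g^(312/q) ≢ 1 for every such q.
g = 2: 2^156 ≡ 1 — hits 1, so not a primitive root.
g = 3: 3^156 ≡ 1 — hits 1, so not a primitive root.
g = 4: 4^156 ≡ 1 — hits 1, so not a primitive root.
g = 5: 5^156 ≡ 312; 5^104 ≡ 1 — hits 1, so not a primitive root.
g = 6: 6^156 ≡ 1 — hits 1, so not a primitive root.
g = 7: 7^156 ≡ 312; 7^104 ≡ 1 — hits 1, so not a primitive root.
g = 8: 8^156 ≡ 1 — hits 1, so not a primitive root.
g = 9: 9^156 ≡ 1 — hits 1, so not a primitive root.
g = 10: 10^156 ≡ 312; 10^104 ≡ 214; 10^24 ≡ 103 — none is 1, so 10 is a primitive root.
Hence the least primitive root of 313 is 10.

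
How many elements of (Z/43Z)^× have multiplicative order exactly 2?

1

φ(43) = 43 − 1 = 42 = 2 · 3 · 7.
Since (Z/43Z)^× is cyclic of order 42, the number of elements of order d is φ(d) when d | 42 and 0 otherwise.
2 | 42, and φ(2) = 2 − 1 = 1.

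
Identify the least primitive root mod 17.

φ(17) = 17 − 1 = 16 = 2^4.
Test candidates g = 2, 3, … against the prime factors q ∈ {2} of φ(17): g is a generator iff g^(16/q) ≢ 1 for every such q.
g = 2: 2^8 ≡ 1 — hits 1, so not a primitive root.
g = 3: 3^8 ≡ 16 — none is 1, so 3 is a primitive root.
So 3 is the smallest generator of (Z/17Z)^×.

3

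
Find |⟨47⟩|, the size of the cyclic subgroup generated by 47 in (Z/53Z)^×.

13

By Lagrange's theorem, ord_53(47) divides φ(53) = 53 − 1 = 52 = 2^2 · 13.
Divisors of 52: 1, 2, 4, 13, 26, 52.
Compute 47^d (mod 53) for the divisors d until we hit 1:
47^1 ≡ 47
47^2 ≡ 36
47^4 ≡ 24
47^13 ≡ 1
The smallest such exponent is 13, so the order of 47 is 13.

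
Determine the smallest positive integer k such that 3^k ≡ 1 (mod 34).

Since 3 ∈ (Z/34Z)^×, its order divides φ(34) = φ(2)·φ(17) = 1·16 = 16 = 2^4.
Divisors of 16: 1, 2, 4, 8, 16.
Evaluate successive powers at the divisors of 16:
3^1 ≡ 3 (mod 34)
3^2 ≡ 9 (mod 34)
3^4 ≡ 13 (mod 34)
3^8 ≡ 33 (mod 34)
3^16 ≡ 1 (mod 34) ✓
Therefore the multiplicative order of 3 modulo 34 is 16.

16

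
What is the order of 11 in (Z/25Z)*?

Since 11 ∈ (Z/25Z)^×, its order divides φ(25) = φ(5^2) = 5·(5−1) = 20 = 2^2 · 5.
Divisors of 20: 1, 2, 4, 5, 10, 20.
Check 11^d mod 25 for each divisor in increasing order:
11^1 ≡ 11 (mod 25)
11^2 ≡ 21 (mod 25)
11^4 ≡ 16 (mod 25)
11^5 ≡ 1 (mod 25) ✓
So ord_25(11) = 5.

5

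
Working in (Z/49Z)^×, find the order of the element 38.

42

By Lagrange's theorem, ord_49(38) divides φ(49) = φ(7^2) = 7·(7−1) = 42 = 2 · 3 · 7.
Divisors of 42: 1, 2, 3, 6, 7, 14, 21, 42.
Compute 38^d (mod 49) for the divisors d until we hit 1:
38^1 ≡ 38
38^2 ≡ 23
38^3 ≡ 41
38^6 ≡ 15
38^7 ≡ 31
38^14 ≡ 30
38^21 ≡ 48
38^42 ≡ 1
Therefore the multiplicative order of 38 modulo 49 is 42.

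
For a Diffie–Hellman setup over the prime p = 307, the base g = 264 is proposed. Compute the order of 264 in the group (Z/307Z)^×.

153

Since 264 ∈ (Z/307Z)^×, its order divides φ(307) = 307 − 1 = 306 = 2 · 3^2 · 17.
Divisors of 306: 1, 2, 3, 6, 9, 17, 18, 34, 51, 102, 153, 306.
Check 264^d mod 307 for each divisor in increasing order:
264^1 ≡ 264 (mod 307)
264^2 ≡ 7 (mod 307)
264^3 ≡ 6 (mod 307)
264^6 ≡ 36 (mod 307)
264^9 ≡ 216 (mod 307)
264^17 ≡ 93 (mod 307)
264^18 ≡ 299 (mod 307)
264^34 ≡ 53 (mod 307)
264^51 ≡ 17 (mod 307)
264^102 ≡ 289 (mod 307)
264^153 ≡ 1 (mod 307) ✓
Hence ord(264) = 153.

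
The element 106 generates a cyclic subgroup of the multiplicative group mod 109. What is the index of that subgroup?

ord(106) | φ(109) = 109 − 1 = 108 = 2^2 · 3^3.
Divisors of 108: 1, 2, 3, 4, 6, 9, 12, 18, 27, 36, 54, 108.
Test each divisor d:
106^1 ≡ 106 (mod 109)
106^2 ≡ 9 (mod 109)
106^3 ≡ 82 (mod 109)
106^4 ≡ 81 (mod 109)
106^6 ≡ 75 (mod 109)
106^9 ≡ 46 (mod 109)
106^12 ≡ 66 (mod 109)
106^18 ≡ 45 (mod 109)
106^27 ≡ 108 (mod 109)
106^36 ≡ 63 (mod 109)
106^54 ≡ 1 (mod 109) ✓
So ord_109(106) = 54, hence |⟨106⟩| = 54.
[(Z/109Z)^× : ⟨106⟩] = 108/54 = 2.

2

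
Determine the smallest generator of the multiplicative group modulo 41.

φ(41) = 41 − 1 = 40 = 2^3 · 5.
g is a primitive root iff g^(40/q) ≢ 1 (mod 41) for each prime q ∈ {2, 5}.
g = 2: 2^20 ≡ 1 — hits 1, so not a primitive root.
g = 3: 3^20 ≡ 40; 3^8 ≡ 1 — hits 1, so not a primitive root.
g = 4: 4^20 ≡ 1 — hits 1, so not a primitive root.
g = 5: 5^20 ≡ 1 — hits 1, so not a primitive root.
g = 6: 6^20 ≡ 40; 6^8 ≡ 10 — none is 1, so 6 is a primitive root.
The smallest primitive root modulo 41 is 6.

6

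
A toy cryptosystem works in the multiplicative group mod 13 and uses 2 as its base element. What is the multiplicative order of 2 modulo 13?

By Lagrange's theorem, ord_13(2) divides φ(13) = 13 − 1 = 12 = 2^2 · 3.
Divisors of 12: 1, 2, 3, 4, 6, 12.
Test each divisor d:
2^1 ≡ 2 (mod 13)
2^2 ≡ 4 (mod 13)
2^3 ≡ 8 (mod 13)
2^4 ≡ 3 (mod 13)
2^6 ≡ 12 (mod 13)
2^12 ≡ 1 (mod 13) ✓
The smallest such exponent is 12, so the order of 2 is 12.

12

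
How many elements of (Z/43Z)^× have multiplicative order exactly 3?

2

φ(43) = 43 − 1 = 42 = 2 · 3 · 7.
In a cyclic group of order 42, there are φ(d) elements of order d for each divisor d of 42, and zero for non-divisors.
3 | 42, and φ(3) = 3 − 1 = 2.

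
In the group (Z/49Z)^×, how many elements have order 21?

12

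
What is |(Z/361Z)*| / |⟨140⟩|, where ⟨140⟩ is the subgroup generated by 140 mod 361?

By Lagrange's theorem, ord_361(140) divides φ(361) = φ(19^2) = 19·(19−1) = 342 = 2 · 3^2 · 19.
Divisors of 342: 1, 2, 3, 6, 9, 18, 19, 38, 57, 114, 171, 342.
Evaluate successive powers at the divisors of 342:
140^1 ≡ 140 (mod 361)
140^2 ≡ 106 (mod 361)
140^3 ≡ 39 (mod 361)
140^6 ≡ 77 (mod 361)
140^9 ≡ 115 (mod 361)
140^18 ≡ 229 (mod 361)
140^19 ≡ 292 (mod 361)
140^38 ≡ 68 (mod 361)
140^57 ≡ 1 (mod 361) ✓
So ord_361(140) = 57, hence |⟨140⟩| = 57.
Index = |(Z/361Z)^×| / |⟨140⟩| = 342 / 57 = 6.

6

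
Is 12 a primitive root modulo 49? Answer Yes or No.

Yes

φ(49) = φ(7^2) = 7·(7−1) = 42 = 2 · 3 · 7.
Test 12^(42/q) mod 49 for each prime factor q of 42:
12^21 ≡ 48 (mod 49)  [q = 2: ≢ 1 ✓]
12^14 ≡ 18 (mod 49)  [q = 3: ≢ 1 ✓]
12^6 ≡ 22 (mod 49)  [q = 7: ≢ 1 ✓]
All checks pass, so 12 has order 42 and is a primitive root modulo 49.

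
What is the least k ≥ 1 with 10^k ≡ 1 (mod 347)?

By Lagrange's theorem, ord_347(10) divides φ(347) = 347 − 1 = 346 = 2 · 173.
Divisors of 346: 1, 2, 173, 346.
Compute 10^d (mod 347) for the divisors d until we hit 1:
10^1 ≡ 10
10^2 ≡ 100
10^173 ≡ 1
Therefore the multiplicative order of 10 modulo 347 is 173.

173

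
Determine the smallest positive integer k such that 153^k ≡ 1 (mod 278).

ord(153) | φ(278) = φ(2)·φ(139) = 1·138 = 138 = 2 · 3 · 23.
Divisors of 138: 1, 2, 3, 6, 23, 46, 69, 138.
Compute 153^d (mod 278) for the divisors d until we hit 1:
153^1 ≡ 153 (mod 278)
153^2 ≡ 57 (mod 278)
153^3 ≡ 103 (mod 278)
153^6 ≡ 45 (mod 278)
153^23 ≡ 277 (mod 278)
153^46 ≡ 1 (mod 278) ✓
Hence ord(153) = 46.

46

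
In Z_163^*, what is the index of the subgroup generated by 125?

By Lagrange's theorem, ord_163(125) divides φ(163) = 163 − 1 = 162 = 2 · 3^4.
Divisors of 162: 1, 2, 3, 6, 9, 18, 27, 54, 81, 162.
Check 125^d mod 163 for each divisor in increasing order:
125^1 ≡ 125 (mod 163)
125^2 ≡ 140 (mod 163)
125^3 ≡ 59 (mod 163)
125^6 ≡ 58 (mod 163)
125^9 ≡ 162 (mod 163)
125^18 ≡ 1 (mod 163) ✓
So ord_163(125) = 18, hence |⟨125⟩| = 18.
Index = |(Z/163Z)^×| / |⟨125⟩| = 162 / 18 = 9.

9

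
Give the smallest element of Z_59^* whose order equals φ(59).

2

φ(59) = 59 − 1 = 58 = 2 · 29.
g is a primitive root iff g^(58/q) ≢ 1 (mod 59) for each prime q ∈ {2, 29}.
g = 2: 2^29 ≡ 58; 2^2 ≡ 4 — none is 1, so 2 is a primitive root.
So 2 is the smallest generator of (Z/59Z)^×.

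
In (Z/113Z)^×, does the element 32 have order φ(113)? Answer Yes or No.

No

φ(113) = 113 − 1 = 112 = 2^4 · 7.
Test 32^(112/q) mod 113 for each prime factor q of 112:
32^56 ≡ 1 (mod 113)  [q = 2: ≡ 1 ✗]
32^16 ≡ 106 (mod 113)  [q = 7: ≢ 1 ✓]
Since 32^56 ≡ 1, the order of 32 divides 56 < 112, so 32 is not a primitive root.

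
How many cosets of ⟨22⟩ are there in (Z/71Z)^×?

By Lagrange's theorem, ord_71(22) divides φ(71) = 71 − 1 = 70 = 2 · 5 · 7.
Divisors of 70: 1, 2, 5, 7, 10, 14, 35, 70.
Check 22^d mod 71 for each divisor in increasing order:
22^1 ≡ 22
22^2 ≡ 58
22^5 ≡ 26
22^7 ≡ 17
22^10 ≡ 37
22^14 ≡ 5
22^35 ≡ 70
22^70 ≡ 1
So ord_71(22) = 70, hence |⟨22⟩| = 70.
[(Z/71Z)^× : ⟨22⟩] = 70/70 = 1.

1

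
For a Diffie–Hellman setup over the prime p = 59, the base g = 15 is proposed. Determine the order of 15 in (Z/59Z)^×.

By Lagrange's theorem, ord_59(15) divides φ(59) = 59 − 1 = 58 = 2 · 29.
Divisors of 58: 1, 2, 29, 58.
Evaluate successive powers at the divisors of 58:
15^1 ≡ 15
15^2 ≡ 48
15^29 ≡ 1
Therefore the multiplicative order of 15 modulo 59 is 29.

29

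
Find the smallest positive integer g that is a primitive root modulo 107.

2

φ(107) = 107 − 1 = 106 = 2 · 53.
g is a primitive root iff g^(106/q) ≢ 1 (mod 107) for each prime q ∈ {2, 53}.
g = 2: 2^53 ≡ 106; 2^2 ≡ 4 — none is 1, so 2 is a primitive root.
So 2 is the smallest generator of (Z/107Z)^×.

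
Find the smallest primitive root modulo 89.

φ(89) = 89 − 1 = 88 = 2^3 · 11.
g is a primitive root iff g^(88/q) ≢ 1 (mod 89) for each prime q ∈ {2, 11}.
g = 2: 2^44 ≡ 1 — hits 1, so not a primitive root.
g = 3: 3^44 ≡ 88; 3^8 ≡ 64 — none is 1, so 3 is a primitive root.
Hence the least primitive root of 89 is 3.

3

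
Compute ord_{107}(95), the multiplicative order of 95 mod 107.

By Lagrange's theorem, ord_107(95) divides φ(107) = 107 − 1 = 106 = 2 · 53.
Divisors of 106: 1, 2, 53, 106.
Compute 95^d (mod 107) for the divisors d until we hit 1:
95^1 ≡ 95 (mod 107)
95^2 ≡ 37 (mod 107)
95^53 ≡ 106 (mod 107)
95^106 ≡ 1 (mod 107) ✓
So ord_107(95) = 106.

106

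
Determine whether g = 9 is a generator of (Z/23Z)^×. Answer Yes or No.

No

φ(23) = 23 − 1 = 22 = 2 · 11.
It suffices to check that the order of 9 is not a proper divisor of 22: compute 9^(22/q) for q ∈ {2, 11}.
9^11 ≡ 1 (mod 23)  [q = 2: ≡ 1 ✗]
9^2 ≡ 12 (mod 23)  [q = 11: ≢ 1 ✓]
Since 9^11 ≡ 1, the order of 9 divides 11 < 22, so 9 is not a primitive root.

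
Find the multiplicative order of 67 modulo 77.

3

ord(67) | φ(77) = φ(7·11) = (7−1)·(11−1) = 6·10 = 60 = 2^2 · 3 · 5.
Divisors of 60: 1, 2, 3, 4, 5, 6, 10, 12, 15, 20, 30, 60.
Test each divisor d:
67^1 ≡ 67
67^2 ≡ 23
67^3 ≡ 1
So ord_77(67) = 3.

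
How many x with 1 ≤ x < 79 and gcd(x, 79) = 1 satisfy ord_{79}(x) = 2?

1

φ(79) = 79 − 1 = 78 = 2 · 3 · 13.
(Z/79Z)^× is cyclic (|G| = 78); a cyclic group of order m has exactly φ(d) elements of each order d | m, and none otherwise.
2 | 78, and φ(2) = 2 − 1 = 1.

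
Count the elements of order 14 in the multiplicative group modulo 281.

φ(281) = 281 − 1 = 280 = 2^3 · 5 · 7.
(Z/281Z)^× is cyclic (|G| = 280); a cyclic group of order m has exactly φ(d) elements of each order d | m, and none otherwise.
14 = 2 · 7 divides 280, and φ(14) = 6.

6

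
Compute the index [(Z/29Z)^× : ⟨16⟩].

4

The order of 16 must divide φ(29) = 29 − 1 = 28 = 2^2 · 7.
Divisors of 28: 1, 2, 4, 7, 14, 28.
Evaluate successive powers at the divisors of 28:
16^1 ≡ 16 (mod 29)
16^2 ≡ 24 (mod 29)
16^4 ≡ 25 (mod 29)
16^7 ≡ 1 (mod 29) ✓
Thus |⟨16⟩| = ord(16) = 7.
The index is φ(29) / ord(16) = 28 / 7 = 4.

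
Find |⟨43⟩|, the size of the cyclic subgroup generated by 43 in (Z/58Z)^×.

28

ord(43) | φ(58) = φ(2)·φ(29) = 1·28 = 28 = 2^2 · 7.
Divisors of 28: 1, 2, 4, 7, 14, 28.
Evaluate successive powers at the divisors of 28:
43^1 ≡ 43
43^2 ≡ 51
43^4 ≡ 49
43^7 ≡ 41
43^14 ≡ 57
43^28 ≡ 1
So ord_58(43) = 28.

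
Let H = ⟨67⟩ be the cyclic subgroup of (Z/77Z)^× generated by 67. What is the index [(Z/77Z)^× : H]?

20

Since 67 ∈ (Z/77Z)^×, its order divides φ(77) = φ(7·11) = (7−1)·(11−1) = 6·10 = 60 = 2^2 · 3 · 5.
Divisors of 60: 1, 2, 3, 4, 5, 6, 10, 12, 15, 20, 30, 60.
Test each divisor d:
67^1 ≡ 67 (mod 77)
67^2 ≡ 23 (mod 77)
67^3 ≡ 1 (mod 77) ✓
Thus |⟨67⟩| = ord(67) = 3.
Index = |(Z/77Z)^×| / |⟨67⟩| = 60 / 3 = 20.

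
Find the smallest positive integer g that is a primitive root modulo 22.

φ(22) = φ(2)·φ(11) = 1·10 = 10 = 2 · 5.
g is a primitive root iff g^(10/q) ≢ 1 (mod 22) for each prime q ∈ {2, 5}.
g = 2: gcd(2, 22) = 2 > 1, not a unit — skip.
g = 3: 3^5 ≡ 1 — hits 1, so not a primitive root.
g = 4: gcd(4, 22) = 2 > 1, not a unit — skip.
g = 5: 5^5 ≡ 1 — hits 1, so not a primitive root.
g = 6: gcd(6, 22) = 2 > 1, not a unit — skip.
g = 7: 7^5 ≡ 21; 7^2 ≡ 5 — none is 1, so 7 is a primitive root.
So 7 is the smallest generator of (Z/22Z)^×.

7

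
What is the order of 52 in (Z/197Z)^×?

196

Since 52 ∈ (Z/197Z)^×, its order divides φ(197) = 197 − 1 = 196 = 2^2 · 7^2.
Divisors of 196: 1, 2, 4, 7, 14, 28, 49, 98, 196.
Check 52^d mod 197 for each divisor in increasing order:
52^1 ≡ 52
52^2 ≡ 143
52^4 ≡ 158
52^7 ≡ 177
52^14 ≡ 6
52^28 ≡ 36
52^49 ≡ 14
52^98 ≡ 196
52^196 ≡ 1
Therefore the multiplicative order of 52 modulo 197 is 196.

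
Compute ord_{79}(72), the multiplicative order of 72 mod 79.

Since 72 ∈ (Z/79Z)^×, its order divides φ(79) = 79 − 1 = 78 = 2 · 3 · 13.
Divisors of 78: 1, 2, 3, 6, 13, 26, 39, 78.
Compute 72^d (mod 79) for the divisors d until we hit 1:
72^1 ≡ 72
72^2 ≡ 49
72^3 ≡ 52
72^6 ≡ 18
72^13 ≡ 23
72^26 ≡ 55
72^39 ≡ 1
So ord_79(72) = 39.

39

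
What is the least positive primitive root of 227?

2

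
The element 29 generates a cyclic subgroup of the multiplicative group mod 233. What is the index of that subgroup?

Since 29 ∈ (Z/233Z)^×, its order divides φ(233) = 233 − 1 = 232 = 2^3 · 29.
Divisors of 232: 1, 2, 4, 8, 29, 58, 116, 232.
Compute 29^d (mod 233) for the divisors d until we hit 1:
29^1 ≡ 29 (mod 233)
29^2 ≡ 142 (mod 233)
29^4 ≡ 126 (mod 233)
29^8 ≡ 32 (mod 233)
29^29 ≡ 232 (mod 233)
29^58 ≡ 1 (mod 233) ✓
So ord_233(29) = 58, hence |⟨29⟩| = 58.
[(Z/233Z)^× : ⟨29⟩] = 232/58 = 4.

4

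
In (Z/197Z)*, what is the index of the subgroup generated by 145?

1

The order of 145 must divide φ(197) = 197 − 1 = 196 = 2^2 · 7^2.
Divisors of 196: 1, 2, 4, 7, 14, 28, 49, 98, 196.
Check 145^d mod 197 for each divisor in increasing order:
145^1 ≡ 145 (mod 197)
145^2 ≡ 143 (mod 197)
145^4 ≡ 158 (mod 197)
145^7 ≡ 20 (mod 197)
145^14 ≡ 6 (mod 197)
145^28 ≡ 36 (mod 197)
145^49 ≡ 183 (mod 197)
145^98 ≡ 196 (mod 197)
145^196 ≡ 1 (mod 197) ✓
So ord_197(145) = 196, hence |⟨145⟩| = 196.
The index is φ(197) / ord(145) = 196 / 196 = 1.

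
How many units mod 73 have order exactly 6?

2

φ(73) = 73 − 1 = 72 = 2^3 · 3^2.
In a cyclic group of order 72, there are φ(d) elements of order d for each divisor d of 72, and zero for non-divisors.
6 = 2 · 3 divides 72, and φ(6) = 2.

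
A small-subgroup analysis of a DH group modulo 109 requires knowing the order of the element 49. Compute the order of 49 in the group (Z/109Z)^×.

27

Since 49 ∈ (Z/109Z)^×, its order divides φ(109) = 109 − 1 = 108 = 2^2 · 3^3.
Divisors of 108: 1, 2, 3, 4, 6, 9, 12, 18, 27, 36, 54, 108.
Evaluate successive powers at the divisors of 108:
49^1 ≡ 49 (mod 109)
49^2 ≡ 3 (mod 109)
49^3 ≡ 38 (mod 109)
49^4 ≡ 9 (mod 109)
49^6 ≡ 27 (mod 109)
49^9 ≡ 45 (mod 109)
49^12 ≡ 75 (mod 109)
49^18 ≡ 63 (mod 109)
49^27 ≡ 1 (mod 109) ✓
The smallest such exponent is 27, so the order of 49 is 27.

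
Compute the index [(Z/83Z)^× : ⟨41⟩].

By Lagrange's theorem, ord_83(41) divides φ(83) = 83 − 1 = 82 = 2 · 41.
Divisors of 82: 1, 2, 41, 82.
Compute 41^d (mod 83) for the divisors d until we hit 1:
41^1 ≡ 41 (mod 83)
41^2 ≡ 21 (mod 83)
41^41 ≡ 1 (mod 83) ✓
Thus |⟨41⟩| = ord(41) = 41.
The index is φ(83) / ord(41) = 82 / 41 = 2.

2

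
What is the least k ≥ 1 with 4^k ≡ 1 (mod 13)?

6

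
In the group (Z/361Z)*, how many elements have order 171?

108

φ(361) = φ(19^2) = 19·(19−1) = 342 = 2 · 3^2 · 19.
Since (Z/361Z)^× is cyclic of order 342, the number of elements of order d is φ(d) when d | 342 and 0 otherwise.
171 = 3^2 · 19 divides 342, and φ(171) = 108.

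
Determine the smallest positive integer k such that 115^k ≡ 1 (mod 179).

178

By Lagrange's theorem, ord_179(115) divides φ(179) = 179 − 1 = 178 = 2 · 89.
Divisors of 178: 1, 2, 89, 178.
Test each divisor d:
115^1 ≡ 115
115^2 ≡ 158
115^89 ≡ 178
115^178 ≡ 1
So ord_179(115) = 178.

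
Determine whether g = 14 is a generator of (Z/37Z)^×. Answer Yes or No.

No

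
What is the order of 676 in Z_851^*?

33

Since 676 ∈ (Z/851Z)^×, its order divides φ(851) = φ(23·37) = (23−1)·(37−1) = 22·36 = 792 = 2^3 · 3^2 · 11.
Divisors of 792: 1, 2, 3, 4, 6, 8, 9, 11, 12, 18, 22, 24, 33, 36, 44, 66, 72, 88, 99, 132, 198, 264, 396, 792.
Evaluate successive powers at the divisors of 792:
676^1 ≡ 676 (mod 851)
676^2 ≡ 840 (mod 851)
676^3 ≡ 223 (mod 851)
676^4 ≡ 121 (mod 851)
676^6 ≡ 371 (mod 851)
676^8 ≡ 174 (mod 851)
676^9 ≡ 186 (mod 851)
676^11 ≡ 507 (mod 851)
676^12 ≡ 630 (mod 851)
676^18 ≡ 556 (mod 851)
676^22 ≡ 47 (mod 851)
676^24 ≡ 334 (mod 851)
676^33 ≡ 1 (mod 851) ✓
Therefore the multiplicative order of 676 modulo 851 is 33.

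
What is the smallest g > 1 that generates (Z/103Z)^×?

φ(103) = 103 − 1 = 102 = 2 · 3 · 17.
Test candidates g = 2, 3, … against the prime factors q ∈ {2, 3, 17} of φ(103): g is a generator iff g^(102/q) ≢ 1 for every such q.
g = 2: 2^51 ≡ 1 — hits 1, so not a primitive root.
g = 3: 3^51 ≡ 102; 3^34 ≡ 1 — hits 1, so not a primitive root.
g = 4: 4^51 ≡ 1 — hits 1, so not a primitive root.
g = 5: 5^51 ≡ 102; 5^34 ≡ 56; 5^6 ≡ 72 — none is 1, so 5 is a primitive root.
So 5 is the smallest generator of (Z/103Z)^×.

5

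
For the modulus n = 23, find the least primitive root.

5

φ(23) = 23 − 1 = 22 = 2 · 11.
g is a primitive root iff g^(22/q) ≢ 1 (mod 23) for each prime q ∈ {2, 11}.
g = 2: 2^11 ≡ 1 — hits 1, so not a primitive root.
g = 3: 3^11 ≡ 1 — hits 1, so not a primitive root.
g = 4: 4^11 ≡ 1 — hits 1, so not a primitive root.
g = 5: 5^11 ≡ 22; 5^2 ≡ 2 — none is 1, so 5 is a primitive root.
The smallest primitive root modulo 23 is 5.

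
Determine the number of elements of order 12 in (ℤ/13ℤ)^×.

φ(13) = 13 − 1 = 12 = 2^2 · 3.
(Z/13Z)^× is cyclic (|G| = 12); a cyclic group of order m has exactly φ(d) elements of each order d | m, and none otherwise.
12 = 2^2 · 3 divides 12, and φ(12) = 4.

4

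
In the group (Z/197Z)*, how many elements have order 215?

0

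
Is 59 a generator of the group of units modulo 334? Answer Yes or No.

Yes

φ(334) = φ(2)·φ(167) = 1·166 = 166 = 2 · 83.
59 is a primitive root mod 334 iff 59^(φ(334)/q) ≢ 1 for every prime q | φ(334), i.e. q ∈ {2, 83}.
59^83 ≡ 333 (mod 334)  [q = 2: ≢ 1 ✓]
59^2 ≡ 141 (mod 334)  [q = 83: ≢ 1 ✓]
All checks pass, so 59 has order 166 and is a primitive root modulo 334.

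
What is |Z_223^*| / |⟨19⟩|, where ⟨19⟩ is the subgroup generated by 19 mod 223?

2

The order of 19 must divide φ(223) = 223 − 1 = 222 = 2 · 3 · 37.
Divisors of 222: 1, 2, 3, 6, 37, 74, 111, 222.
Evaluate successive powers at the divisors of 222:
19^1 ≡ 19
19^2 ≡ 138
19^3 ≡ 169
19^6 ≡ 17
19^37 ≡ 39
19^74 ≡ 183
19^111 ≡ 1
The order of 19 is 111, so the subgroup it generates has 111 elements.
[(Z/223Z)^× : ⟨19⟩] = 222/111 = 2.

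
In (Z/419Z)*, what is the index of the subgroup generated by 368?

The order of 368 must divide φ(419) = 419 − 1 = 418 = 2 · 11 · 19.
Divisors of 418: 1, 2, 11, 19, 22, 38, 209, 418.
Test each divisor d:
368^1 ≡ 368 (mod 419)
368^2 ≡ 87 (mod 419)
368^11 ≡ 107 (mod 419)
368^19 ≡ 69 (mod 419)
368^22 ≡ 136 (mod 419)
368^38 ≡ 152 (mod 419)
368^209 ≡ 1 (mod 419) ✓
The order of 368 is 209, so the subgroup it generates has 209 elements.
The index is φ(419) / ord(368) = 418 / 209 = 2.

2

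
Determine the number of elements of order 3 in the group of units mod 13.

2

φ(13) = 13 − 1 = 12 = 2^2 · 3.
(Z/13Z)^× is cyclic (|G| = 12); a cyclic group of order m has exactly φ(d) elements of each order d | m, and none otherwise.
3 | 12, and φ(3) = 3 − 1 = 2.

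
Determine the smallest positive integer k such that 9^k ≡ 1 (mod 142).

35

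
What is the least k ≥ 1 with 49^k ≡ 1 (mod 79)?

Since 49 ∈ (Z/79Z)^×, its order divides φ(79) = 79 − 1 = 78 = 2 · 3 · 13.
Divisors of 78: 1, 2, 3, 6, 13, 26, 39, 78.
Evaluate successive powers at the divisors of 78:
49^1 ≡ 49
49^2 ≡ 31
49^3 ≡ 18
49^6 ≡ 8
49^13 ≡ 55
49^26 ≡ 23
49^39 ≡ 1
Hence ord(49) = 39.

39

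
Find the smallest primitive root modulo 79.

3

φ(79) = 79 − 1 = 78 = 2 · 3 · 13.
g is a primitive root iff g^(78/q) ≢ 1 (mod 79) for each prime q ∈ {2, 3, 13}.
g = 2: 2^39 ≡ 1 — hits 1, so not a primitive root.
g = 3: 3^39 ≡ 78; 3^26 ≡ 23; 3^6 ≡ 18 — none is 1, so 3 is a primitive root.
Hence the least primitive root of 79 is 3.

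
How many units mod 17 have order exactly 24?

φ(17) = 17 − 1 = 16 = 2^4.
In a cyclic group of order 16, there are φ(d) elements of order d for each divisor d of 16, and zero for non-divisors.
Here 16 is not a multiple of 24, so there are no elements of order 24.

0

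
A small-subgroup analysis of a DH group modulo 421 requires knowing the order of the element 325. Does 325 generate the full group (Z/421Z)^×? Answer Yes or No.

Yes

φ(421) = 421 − 1 = 420 = 2^2 · 3 · 5 · 7.
325 is a primitive root mod 421 iff 325^(φ(421)/q) ≢ 1 for every prime q | φ(421), i.e. q ∈ {2, 3, 5, 7}.
325^210 ≡ 420 (mod 421)  [q = 2: ≢ 1 ✓]
325^140 ≡ 400 (mod 421)  [q = 3: ≢ 1 ✓]
325^84 ≡ 252 (mod 421)  [q = 5: ≢ 1 ✓]
325^60 ≡ 385 (mod 421)  [q = 7: ≢ 1 ✓]
Every test exponent gives a nontrivial residue, hence 325 generates the full group.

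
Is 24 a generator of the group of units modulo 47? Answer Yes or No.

φ(47) = 47 − 1 = 46 = 2 · 23.
It suffices to check that the order of 24 is not a proper divisor of 46: compute 24^(46/q) for q ∈ {2, 23}.
24^23 ≡ 1 (mod 47)  [q = 2: ≡ 1 ✗]
24^2 ≡ 12 (mod 47)  [q = 23: ≢ 1 ✓]
24^23 ≡ 1 shows ord(24) | 23, strictly less than φ(47); not a primitive root.

No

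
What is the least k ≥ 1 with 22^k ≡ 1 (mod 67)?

11

By Lagrange's theorem, ord_67(22) divides φ(67) = 67 − 1 = 66 = 2 · 3 · 11.
Divisors of 66: 1, 2, 3, 6, 11, 22, 33, 66.
Test each divisor d:
22^1 ≡ 22
22^2 ≡ 15
22^3 ≡ 62
22^6 ≡ 25
22^11 ≡ 1
The smallest such exponent is 11, so the order of 22 is 11.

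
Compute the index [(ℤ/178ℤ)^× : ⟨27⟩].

1

The order of 27 must divide φ(178) = φ(2)·φ(89) = 1·88 = 88 = 2^3 · 11.
Divisors of 88: 1, 2, 4, 8, 11, 22, 44, 88.
Evaluate successive powers at the divisors of 88:
27^1 ≡ 27 (mod 178)
27^2 ≡ 17 (mod 178)
27^4 ≡ 111 (mod 178)
27^8 ≡ 39 (mod 178)
27^11 ≡ 101 (mod 178)
27^22 ≡ 55 (mod 178)
27^44 ≡ 177 (mod 178)
27^88 ≡ 1 (mod 178) ✓
Thus |⟨27⟩| = ord(27) = 88.
[(Z/178Z)^× : ⟨27⟩] = 88/88 = 1.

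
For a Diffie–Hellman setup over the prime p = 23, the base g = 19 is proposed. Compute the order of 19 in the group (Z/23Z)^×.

22

ord(19) | φ(23) = 23 − 1 = 22 = 2 · 11.
Divisors of 22: 1, 2, 11, 22.
Compute 19^d (mod 23) for the divisors d until we hit 1:
19^1 ≡ 19 (mod 23)
19^2 ≡ 16 (mod 23)
19^11 ≡ 22 (mod 23)
19^22 ≡ 1 (mod 23) ✓
So ord_23(19) = 22.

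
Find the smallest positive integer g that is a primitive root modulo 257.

φ(257) = 257 − 1 = 256 = 2^8.
Test candidates g = 2, 3, … against the prime factors q ∈ {2} of φ(257): g is a generator iff g^(256/q) ≢ 1 for every such q.
g = 2: 2^128 ≡ 1 — hits 1, so not a primitive root.
g = 3: 3^128 ≡ 256 — none is 1, so 3 is a primitive root.
Hence the least primitive root of 257 is 3.

3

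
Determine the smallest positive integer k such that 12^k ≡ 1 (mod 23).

ord(12) | φ(23) = 23 − 1 = 22 = 2 · 11.
Divisors of 22: 1, 2, 11, 22.
Check 12^d mod 23 for each divisor in increasing order:
12^1 ≡ 12 (mod 23)
12^2 ≡ 6 (mod 23)
12^11 ≡ 1 (mod 23) ✓
So ord_23(12) = 11.

11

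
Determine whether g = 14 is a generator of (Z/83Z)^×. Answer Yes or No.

Yes

φ(83) = 83 − 1 = 82 = 2 · 41.
An element g generates (Z/83Z)^× iff g^(82/q) ≢ 1 (mod 83) for each prime q ∈ {2, 41}.
14^41 ≡ 82 (mod 83)  [q = 2: ≢ 1 ✓]
14^2 ≡ 30 (mod 83)  [q = 41: ≢ 1 ✓]
All checks pass, so 14 has order 82 and is a primitive root modulo 83.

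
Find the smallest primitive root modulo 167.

5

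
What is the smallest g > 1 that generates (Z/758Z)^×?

3

φ(758) = φ(2)·φ(379) = 1·378 = 378 = 2 · 3^3 · 7.
Test candidates g = 2, 3, … against the prime factors q ∈ {2, 3, 7} of φ(758): g is a generator iff g^(378/q) ≢ 1 for every such q.
g = 2: gcd(2, 758) = 2 > 1, not a unit — skip.
g = 3: 3^189 ≡ 757; 3^126 ≡ 51; 3^54 ≡ 195 — none is 1, so 3 is a primitive root.
So 3 is the smallest generator of (Z/758Z)^×.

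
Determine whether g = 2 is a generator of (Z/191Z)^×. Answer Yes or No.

No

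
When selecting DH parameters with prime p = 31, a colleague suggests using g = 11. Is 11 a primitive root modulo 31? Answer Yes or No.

Yes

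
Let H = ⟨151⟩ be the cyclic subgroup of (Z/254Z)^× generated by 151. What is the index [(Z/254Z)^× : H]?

The order of 151 must divide φ(254) = φ(2)·φ(127) = 1·126 = 126 = 2 · 3^2 · 7.
Divisors of 126: 1, 2, 3, 6, 7, 9, 14, 18, 21, 42, 63, 126.
Test each divisor d:
151^1 ≡ 151
151^2 ≡ 195
151^3 ≡ 235
151^6 ≡ 107
151^7 ≡ 155
151^9 ≡ 253
151^14 ≡ 149
151^18 ≡ 1
So ord_254(151) = 18, hence |⟨151⟩| = 18.
Index = |(Z/254Z)^×| / |⟨151⟩| = 126 / 18 = 7.

7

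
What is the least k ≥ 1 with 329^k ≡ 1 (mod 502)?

The order of 329 must divide φ(502) = φ(2)·φ(251) = 1·250 = 250 = 2 · 5^3.
Divisors of 250: 1, 2, 5, 10, 25, 50, 125, 250.
Check 329^d mod 502 for each divisor in increasing order:
329^1 ≡ 329
329^2 ≡ 311
329^5 ≡ 433
329^10 ≡ 243
329^25 ≡ 353
329^50 ≡ 113
329^125 ≡ 501
329^250 ≡ 1
The smallest such exponent is 250, so the order of 329 is 250.

250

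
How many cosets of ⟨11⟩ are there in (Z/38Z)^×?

The order of 11 must divide φ(38) = φ(2)·φ(19) = 1·18 = 18 = 2 · 3^2.
Divisors of 18: 1, 2, 3, 6, 9, 18.
Evaluate successive powers at the divisors of 18:
11^1 ≡ 11 (mod 38)
11^2 ≡ 7 (mod 38)
11^3 ≡ 1 (mod 38) ✓
So ord_38(11) = 3, hence |⟨11⟩| = 3.
[(Z/38Z)^× : ⟨11⟩] = 18/3 = 6.

6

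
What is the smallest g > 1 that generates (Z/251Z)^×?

6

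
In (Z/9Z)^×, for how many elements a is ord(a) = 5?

0

φ(9) = φ(3^2) = 3·(3−1) = 6 = 2 · 3.
Since (Z/9Z)^× is cyclic of order 6, the number of elements of order d is φ(d) when d | 6 and 0 otherwise.
Here 6 is not a multiple of 5, so there are no elements of order 5.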